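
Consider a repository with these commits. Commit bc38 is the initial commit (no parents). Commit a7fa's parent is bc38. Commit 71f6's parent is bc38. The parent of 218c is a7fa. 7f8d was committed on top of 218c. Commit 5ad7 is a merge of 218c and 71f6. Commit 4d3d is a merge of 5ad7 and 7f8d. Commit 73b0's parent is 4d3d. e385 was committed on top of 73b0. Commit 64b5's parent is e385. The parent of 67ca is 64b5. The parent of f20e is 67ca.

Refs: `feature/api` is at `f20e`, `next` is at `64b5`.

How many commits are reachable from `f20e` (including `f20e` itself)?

Walking parent pointers from f20e: reachable set = {218c, 4d3d, 5ad7, 64b5, 67ca, 71f6, 73b0, 7f8d, a7fa, bc38, e385, f20e}.
That is 12 commits.

12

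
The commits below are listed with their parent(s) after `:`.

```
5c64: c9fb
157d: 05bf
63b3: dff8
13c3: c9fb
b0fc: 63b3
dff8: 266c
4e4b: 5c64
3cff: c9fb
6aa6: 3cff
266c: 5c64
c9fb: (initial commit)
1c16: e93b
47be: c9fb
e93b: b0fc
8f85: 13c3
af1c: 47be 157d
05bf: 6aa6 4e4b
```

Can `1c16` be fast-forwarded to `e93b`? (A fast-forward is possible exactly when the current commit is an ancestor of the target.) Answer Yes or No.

A fast-forward from 1c16 to e93b is possible iff 1c16 is an ancestor of e93b.
Ancestors of e93b: {266c, 5c64, 63b3, b0fc, c9fb, dff8, e93b}.
1c16 is not among them, so fast-forward is not possible.

No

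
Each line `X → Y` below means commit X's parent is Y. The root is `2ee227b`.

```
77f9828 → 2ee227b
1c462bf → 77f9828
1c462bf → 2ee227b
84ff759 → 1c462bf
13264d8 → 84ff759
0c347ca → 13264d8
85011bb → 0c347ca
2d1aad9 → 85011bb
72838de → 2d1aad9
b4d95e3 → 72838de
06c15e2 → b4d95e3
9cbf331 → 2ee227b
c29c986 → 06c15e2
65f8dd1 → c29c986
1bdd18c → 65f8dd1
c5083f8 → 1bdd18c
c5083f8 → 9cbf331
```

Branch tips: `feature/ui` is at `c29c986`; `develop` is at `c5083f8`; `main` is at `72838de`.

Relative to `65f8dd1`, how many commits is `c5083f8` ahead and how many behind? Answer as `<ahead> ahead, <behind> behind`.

3 ahead, 0 behind

Reachable from c5083f8: {06c15e2, 0c347ca, 13264d8, 1bdd18c, 1c462bf, 2d1aad9, 2ee227b, 65f8dd1, 72838de, 77f9828, 84ff759, 85011bb, 9cbf331, b4d95e3, c29c986, c5083f8}.
Reachable from 65f8dd1: {06c15e2, 0c347ca, 13264d8, 1c462bf, 2d1aad9, 2ee227b, 65f8dd1, 72838de, 77f9828, 84ff759, 85011bb, b4d95e3, c29c986}.
Only in c5083f8's history (ahead): {1bdd18c, 9cbf331, c5083f8} — 3.
Only in 65f8dd1's history (behind): {} — 0.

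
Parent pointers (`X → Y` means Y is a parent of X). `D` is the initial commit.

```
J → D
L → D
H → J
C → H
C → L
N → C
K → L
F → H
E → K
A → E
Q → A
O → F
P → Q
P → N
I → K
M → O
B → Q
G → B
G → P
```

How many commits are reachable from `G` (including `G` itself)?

13

Walking parent pointers from G: reachable set = {A, B, C, D, E, G, H, J, K, L, N, P, Q}.
That is 13 commits.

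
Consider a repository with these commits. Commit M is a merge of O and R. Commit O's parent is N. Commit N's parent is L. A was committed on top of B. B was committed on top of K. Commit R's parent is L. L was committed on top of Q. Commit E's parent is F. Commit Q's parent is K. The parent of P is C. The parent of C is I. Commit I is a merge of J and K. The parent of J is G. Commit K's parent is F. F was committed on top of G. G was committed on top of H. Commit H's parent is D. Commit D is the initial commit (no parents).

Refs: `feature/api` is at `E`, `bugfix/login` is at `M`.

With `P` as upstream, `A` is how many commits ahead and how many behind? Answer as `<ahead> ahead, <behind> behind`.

Reachable from A: {A, B, D, F, G, H, K}.
Reachable from P: {C, D, F, G, H, I, J, K, P}.
Only in A's history (ahead): {A, B} — 2.
Only in P's history (behind): {C, I, J, P} — 4.

2 ahead, 4 behind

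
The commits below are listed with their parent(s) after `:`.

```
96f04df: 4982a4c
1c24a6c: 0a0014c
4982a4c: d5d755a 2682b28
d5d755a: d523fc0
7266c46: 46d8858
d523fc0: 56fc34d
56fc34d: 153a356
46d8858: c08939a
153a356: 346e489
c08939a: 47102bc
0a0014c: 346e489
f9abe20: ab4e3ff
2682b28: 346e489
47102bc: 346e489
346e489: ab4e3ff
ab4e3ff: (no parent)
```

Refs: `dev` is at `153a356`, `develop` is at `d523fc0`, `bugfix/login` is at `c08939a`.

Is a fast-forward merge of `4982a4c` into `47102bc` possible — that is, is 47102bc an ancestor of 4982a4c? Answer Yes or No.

No

A fast-forward from 47102bc to 4982a4c is possible iff 47102bc is an ancestor of 4982a4c.
Ancestors of 4982a4c: {153a356, 2682b28, 346e489, 4982a4c, 56fc34d, ab4e3ff, d523fc0, d5d755a}.
47102bc is not among them, so fast-forward is not possible.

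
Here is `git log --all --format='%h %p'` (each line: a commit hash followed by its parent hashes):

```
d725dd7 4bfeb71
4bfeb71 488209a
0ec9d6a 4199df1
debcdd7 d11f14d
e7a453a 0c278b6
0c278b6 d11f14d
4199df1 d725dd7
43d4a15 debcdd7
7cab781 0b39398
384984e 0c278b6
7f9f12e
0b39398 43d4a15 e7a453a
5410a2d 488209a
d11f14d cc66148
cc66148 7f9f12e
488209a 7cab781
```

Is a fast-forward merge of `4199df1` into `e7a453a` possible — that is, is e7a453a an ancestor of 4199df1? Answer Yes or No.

Yes

A fast-forward from e7a453a to 4199df1 is possible iff e7a453a is an ancestor of 4199df1.
Ancestors of 4199df1: {0b39398, 0c278b6, 4199df1, 43d4a15, 488209a, 4bfeb71, 7cab781, 7f9f12e, cc66148, d11f14d, d725dd7, debcdd7, e7a453a}.
e7a453a is among them, so fast-forward is possible.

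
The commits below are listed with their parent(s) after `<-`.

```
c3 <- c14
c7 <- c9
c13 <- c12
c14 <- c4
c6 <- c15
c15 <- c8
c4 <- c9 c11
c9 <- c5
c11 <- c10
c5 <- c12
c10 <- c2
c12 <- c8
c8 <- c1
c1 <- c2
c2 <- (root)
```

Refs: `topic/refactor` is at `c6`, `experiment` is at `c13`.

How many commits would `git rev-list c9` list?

6

Walking parent pointers from c9: reachable set = {c1, c12, c2, c5, c8, c9}.
That is 6 commits.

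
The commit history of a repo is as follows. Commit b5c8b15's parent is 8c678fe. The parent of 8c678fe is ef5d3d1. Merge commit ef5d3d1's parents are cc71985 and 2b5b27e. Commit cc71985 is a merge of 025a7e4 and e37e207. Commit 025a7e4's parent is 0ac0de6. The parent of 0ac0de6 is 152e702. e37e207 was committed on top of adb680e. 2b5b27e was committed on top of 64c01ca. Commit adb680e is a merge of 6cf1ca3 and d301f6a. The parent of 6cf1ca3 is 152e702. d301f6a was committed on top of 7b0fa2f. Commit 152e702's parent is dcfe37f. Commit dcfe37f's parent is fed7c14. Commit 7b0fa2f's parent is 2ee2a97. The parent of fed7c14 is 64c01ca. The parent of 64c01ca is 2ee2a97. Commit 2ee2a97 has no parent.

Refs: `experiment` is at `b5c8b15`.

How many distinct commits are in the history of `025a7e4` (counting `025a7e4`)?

7

Walking parent pointers from 025a7e4: reachable set = {025a7e4, 0ac0de6, 152e702, 2ee2a97, 64c01ca, dcfe37f, fed7c14}.
That is 7 commits.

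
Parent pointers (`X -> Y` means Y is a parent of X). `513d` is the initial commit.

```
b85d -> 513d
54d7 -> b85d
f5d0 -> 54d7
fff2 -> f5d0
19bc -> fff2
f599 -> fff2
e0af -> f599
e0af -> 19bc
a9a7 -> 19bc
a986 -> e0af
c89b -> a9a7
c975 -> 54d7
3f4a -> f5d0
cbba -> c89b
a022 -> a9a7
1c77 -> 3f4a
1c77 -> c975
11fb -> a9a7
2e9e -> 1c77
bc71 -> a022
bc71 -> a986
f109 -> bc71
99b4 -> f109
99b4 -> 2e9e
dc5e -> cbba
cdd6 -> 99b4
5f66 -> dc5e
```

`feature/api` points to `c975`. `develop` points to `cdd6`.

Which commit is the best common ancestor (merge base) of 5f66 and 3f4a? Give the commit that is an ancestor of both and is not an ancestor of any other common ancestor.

Ancestors of 5f66: {19bc, 513d, 54d7, 5f66, a9a7, b85d, c89b, cbba, dc5e, f5d0, fff2}.
Ancestors of 3f4a: {3f4a, 513d, 54d7, b85d, f5d0}.
Common ancestors: {513d, 54d7, b85d, f5d0}.
Among these, f5d0 is not an ancestor of any other common ancestor — it is the merge base.

f5d0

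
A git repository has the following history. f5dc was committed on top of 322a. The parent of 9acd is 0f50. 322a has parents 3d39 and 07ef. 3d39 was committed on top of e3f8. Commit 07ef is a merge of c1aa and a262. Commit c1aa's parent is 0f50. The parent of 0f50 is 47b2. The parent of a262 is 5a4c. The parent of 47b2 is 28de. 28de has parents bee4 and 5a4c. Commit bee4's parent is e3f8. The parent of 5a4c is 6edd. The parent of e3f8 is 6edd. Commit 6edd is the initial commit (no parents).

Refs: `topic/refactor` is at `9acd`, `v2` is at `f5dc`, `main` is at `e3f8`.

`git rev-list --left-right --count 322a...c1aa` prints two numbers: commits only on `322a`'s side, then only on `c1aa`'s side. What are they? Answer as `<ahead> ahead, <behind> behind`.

Reachable from 322a: {07ef, 0f50, 28de, 322a, 3d39, 47b2, 5a4c, 6edd, a262, bee4, c1aa, e3f8}.
Reachable from c1aa: {0f50, 28de, 47b2, 5a4c, 6edd, bee4, c1aa, e3f8}.
Only in 322a's history (ahead): {07ef, 322a, 3d39, a262} — 4.
Only in c1aa's history (behind): {} — 0.

4 ahead, 0 behind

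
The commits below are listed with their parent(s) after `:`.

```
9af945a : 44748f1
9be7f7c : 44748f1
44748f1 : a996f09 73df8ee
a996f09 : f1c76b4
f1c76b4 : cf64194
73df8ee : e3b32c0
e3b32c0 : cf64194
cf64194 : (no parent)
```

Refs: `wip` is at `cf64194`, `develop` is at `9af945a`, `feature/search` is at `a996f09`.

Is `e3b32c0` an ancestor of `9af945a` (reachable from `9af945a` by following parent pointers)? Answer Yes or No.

Ancestors of 9af945a (commits reachable by following parents): {44748f1, 73df8ee, 9af945a, a996f09, cf64194, e3b32c0, f1c76b4}.
e3b32c0 is in that set, so it is an ancestor of 9af945a.

Yes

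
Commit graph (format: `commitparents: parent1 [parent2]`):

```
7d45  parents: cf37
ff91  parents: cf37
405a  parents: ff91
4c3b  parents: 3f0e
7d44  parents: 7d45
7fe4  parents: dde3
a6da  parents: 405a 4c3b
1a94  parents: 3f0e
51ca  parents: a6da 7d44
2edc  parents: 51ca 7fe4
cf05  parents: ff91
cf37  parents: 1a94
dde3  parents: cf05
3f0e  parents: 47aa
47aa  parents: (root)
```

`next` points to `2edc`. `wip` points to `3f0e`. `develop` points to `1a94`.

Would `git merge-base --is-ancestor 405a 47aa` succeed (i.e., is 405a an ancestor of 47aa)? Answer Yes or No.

No

Ancestors of 47aa: {47aa}.
405a is not in that set, so it is not an ancestor of 47aa.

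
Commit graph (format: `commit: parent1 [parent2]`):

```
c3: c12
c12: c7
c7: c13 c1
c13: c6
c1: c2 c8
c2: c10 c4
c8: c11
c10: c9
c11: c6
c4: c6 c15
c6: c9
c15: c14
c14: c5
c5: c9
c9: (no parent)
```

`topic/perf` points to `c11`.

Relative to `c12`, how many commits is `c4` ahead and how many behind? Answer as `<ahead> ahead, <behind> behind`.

Reachable from c4: {c14, c15, c4, c5, c6, c9}.
Reachable from c12: {c1, c10, c11, c12, c13, c14, c15, c2, c4, c5, c6, c7, c8, c9}.
Only in c4's history (ahead): {} — 0.
Only in c12's history (behind): {c1, c10, c11, c12, c13, c2, c7, c8} — 8.

0 ahead, 8 behind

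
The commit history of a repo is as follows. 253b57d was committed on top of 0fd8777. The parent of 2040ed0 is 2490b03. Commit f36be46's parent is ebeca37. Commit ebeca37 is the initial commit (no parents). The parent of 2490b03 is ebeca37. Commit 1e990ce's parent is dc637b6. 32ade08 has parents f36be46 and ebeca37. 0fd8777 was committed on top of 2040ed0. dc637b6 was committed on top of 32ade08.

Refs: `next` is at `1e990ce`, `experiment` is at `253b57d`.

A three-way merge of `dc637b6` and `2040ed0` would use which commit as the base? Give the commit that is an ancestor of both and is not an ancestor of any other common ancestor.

Ancestors of dc637b6: {32ade08, dc637b6, ebeca37, f36be46}.
Ancestors of 2040ed0: {2040ed0, 2490b03, ebeca37}.
Common ancestors: {ebeca37}.
The only common ancestor is ebeca37, so it is the merge base.

ebeca37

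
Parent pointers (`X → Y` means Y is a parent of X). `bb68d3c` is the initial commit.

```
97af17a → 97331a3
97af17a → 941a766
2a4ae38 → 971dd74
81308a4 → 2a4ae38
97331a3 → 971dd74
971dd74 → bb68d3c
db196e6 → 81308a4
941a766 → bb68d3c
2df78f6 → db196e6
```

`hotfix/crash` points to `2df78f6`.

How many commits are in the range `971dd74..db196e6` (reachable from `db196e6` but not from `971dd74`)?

3

Reachable from db196e6: {2a4ae38, 81308a4, 971dd74, bb68d3c, db196e6}.
Reachable from 971dd74: {971dd74, bb68d3c}.
In db196e6's history but not 971dd74's: {2a4ae38, 81308a4, db196e6} — 3 commits.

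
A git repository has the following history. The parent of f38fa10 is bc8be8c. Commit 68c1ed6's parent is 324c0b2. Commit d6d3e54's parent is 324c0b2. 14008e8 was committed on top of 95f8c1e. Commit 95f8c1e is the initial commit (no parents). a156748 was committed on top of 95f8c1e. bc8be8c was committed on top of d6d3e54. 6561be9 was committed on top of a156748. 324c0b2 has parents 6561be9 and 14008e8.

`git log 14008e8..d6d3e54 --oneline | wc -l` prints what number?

4

Reachable from d6d3e54: {14008e8, 324c0b2, 6561be9, 95f8c1e, a156748, d6d3e54}.
Reachable from 14008e8: {14008e8, 95f8c1e}.
In d6d3e54's history but not 14008e8's: {324c0b2, 6561be9, a156748, d6d3e54} — 4 commits.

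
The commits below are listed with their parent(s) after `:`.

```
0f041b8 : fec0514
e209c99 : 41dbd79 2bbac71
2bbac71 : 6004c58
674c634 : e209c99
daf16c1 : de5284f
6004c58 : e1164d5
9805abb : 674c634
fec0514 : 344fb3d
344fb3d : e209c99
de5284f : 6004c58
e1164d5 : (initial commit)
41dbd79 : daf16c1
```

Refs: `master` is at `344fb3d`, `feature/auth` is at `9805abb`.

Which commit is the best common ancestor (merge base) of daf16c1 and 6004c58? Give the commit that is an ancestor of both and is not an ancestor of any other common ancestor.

Ancestors of daf16c1: {6004c58, daf16c1, de5284f, e1164d5}.
Ancestors of 6004c58: {6004c58, e1164d5}.
Common ancestors: {6004c58, e1164d5}.
Among these, 6004c58 is not an ancestor of any other common ancestor — it is the merge base.

6004c58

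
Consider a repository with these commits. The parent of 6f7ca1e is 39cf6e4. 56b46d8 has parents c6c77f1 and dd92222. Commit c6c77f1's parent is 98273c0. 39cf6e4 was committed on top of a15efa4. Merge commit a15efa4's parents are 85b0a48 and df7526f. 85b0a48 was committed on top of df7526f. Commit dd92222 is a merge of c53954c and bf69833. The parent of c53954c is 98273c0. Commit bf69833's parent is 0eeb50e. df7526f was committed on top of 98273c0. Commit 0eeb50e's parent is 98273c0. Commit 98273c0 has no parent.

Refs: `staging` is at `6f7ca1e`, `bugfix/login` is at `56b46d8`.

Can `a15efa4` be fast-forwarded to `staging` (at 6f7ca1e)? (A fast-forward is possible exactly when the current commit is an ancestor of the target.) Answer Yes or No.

A fast-forward from a15efa4 to 6f7ca1e is possible iff a15efa4 is an ancestor of 6f7ca1e.
Ancestors of 6f7ca1e: {39cf6e4, 6f7ca1e, 85b0a48, 98273c0, a15efa4, df7526f}.
a15efa4 is among them, so fast-forward is possible.

Yes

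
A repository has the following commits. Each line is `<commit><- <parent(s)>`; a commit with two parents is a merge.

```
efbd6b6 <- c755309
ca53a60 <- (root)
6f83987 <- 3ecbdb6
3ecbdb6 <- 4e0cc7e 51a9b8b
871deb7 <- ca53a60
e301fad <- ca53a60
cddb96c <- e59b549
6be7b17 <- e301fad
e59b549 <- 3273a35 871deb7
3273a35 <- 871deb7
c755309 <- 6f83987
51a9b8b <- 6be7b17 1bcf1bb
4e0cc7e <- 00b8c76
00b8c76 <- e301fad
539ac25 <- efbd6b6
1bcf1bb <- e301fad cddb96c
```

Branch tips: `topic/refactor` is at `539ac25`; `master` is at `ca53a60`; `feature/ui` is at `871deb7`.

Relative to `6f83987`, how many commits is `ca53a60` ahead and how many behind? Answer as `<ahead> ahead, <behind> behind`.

0 ahead, 12 behind

Reachable from ca53a60: {ca53a60}.
Reachable from 6f83987: {00b8c76, 1bcf1bb, 3273a35, 3ecbdb6, 4e0cc7e, 51a9b8b, 6be7b17, 6f83987, 871deb7, ca53a60, cddb96c, e301fad, e59b549}.
Only in ca53a60's history (ahead): {} — 0.
Only in 6f83987's history (behind): {00b8c76, 1bcf1bb, 3273a35, 3ecbdb6, 4e0cc7e, 51a9b8b, 6be7b17, 6f83987, 871deb7, cddb96c, e301fad, e59b549} — 12.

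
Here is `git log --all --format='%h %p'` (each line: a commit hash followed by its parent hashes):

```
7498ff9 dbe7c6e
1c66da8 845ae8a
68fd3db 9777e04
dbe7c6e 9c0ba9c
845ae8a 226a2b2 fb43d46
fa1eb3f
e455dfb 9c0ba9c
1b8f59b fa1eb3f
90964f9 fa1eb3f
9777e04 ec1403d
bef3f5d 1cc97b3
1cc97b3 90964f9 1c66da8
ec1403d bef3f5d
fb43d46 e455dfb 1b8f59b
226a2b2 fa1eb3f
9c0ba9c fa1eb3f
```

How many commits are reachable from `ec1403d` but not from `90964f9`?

10

Reachable from ec1403d: {1b8f59b, 1c66da8, 1cc97b3, 226a2b2, 845ae8a, 90964f9, 9c0ba9c, bef3f5d, e455dfb, ec1403d, fa1eb3f, fb43d46}.
Reachable from 90964f9: {90964f9, fa1eb3f}.
In ec1403d's history but not 90964f9's: {1b8f59b, 1c66da8, 1cc97b3, 226a2b2, 845ae8a, 9c0ba9c, bef3f5d, e455dfb, ec1403d, fb43d46} — 10 commits.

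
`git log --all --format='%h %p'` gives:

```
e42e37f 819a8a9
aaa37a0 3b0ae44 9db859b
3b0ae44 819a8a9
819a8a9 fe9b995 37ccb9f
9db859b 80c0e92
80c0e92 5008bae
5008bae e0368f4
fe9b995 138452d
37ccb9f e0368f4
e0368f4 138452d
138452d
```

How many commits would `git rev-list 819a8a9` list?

5

Walking parent pointers from 819a8a9: reachable set = {138452d, 37ccb9f, 819a8a9, e0368f4, fe9b995}.
That is 5 commits.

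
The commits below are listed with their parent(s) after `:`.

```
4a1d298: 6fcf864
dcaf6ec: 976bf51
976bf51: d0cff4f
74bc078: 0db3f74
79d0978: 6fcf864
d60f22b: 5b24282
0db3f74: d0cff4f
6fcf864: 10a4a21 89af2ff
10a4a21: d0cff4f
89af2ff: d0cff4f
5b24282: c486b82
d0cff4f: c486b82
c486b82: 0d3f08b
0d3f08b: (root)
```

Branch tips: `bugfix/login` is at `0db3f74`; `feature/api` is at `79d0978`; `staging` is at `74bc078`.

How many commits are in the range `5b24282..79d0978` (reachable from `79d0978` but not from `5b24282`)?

Reachable from 79d0978: {0d3f08b, 10a4a21, 6fcf864, 79d0978, 89af2ff, c486b82, d0cff4f}.
Reachable from 5b24282: {0d3f08b, 5b24282, c486b82}.
In 79d0978's history but not 5b24282's: {10a4a21, 6fcf864, 79d0978, 89af2ff, d0cff4f} — 5 commits.

5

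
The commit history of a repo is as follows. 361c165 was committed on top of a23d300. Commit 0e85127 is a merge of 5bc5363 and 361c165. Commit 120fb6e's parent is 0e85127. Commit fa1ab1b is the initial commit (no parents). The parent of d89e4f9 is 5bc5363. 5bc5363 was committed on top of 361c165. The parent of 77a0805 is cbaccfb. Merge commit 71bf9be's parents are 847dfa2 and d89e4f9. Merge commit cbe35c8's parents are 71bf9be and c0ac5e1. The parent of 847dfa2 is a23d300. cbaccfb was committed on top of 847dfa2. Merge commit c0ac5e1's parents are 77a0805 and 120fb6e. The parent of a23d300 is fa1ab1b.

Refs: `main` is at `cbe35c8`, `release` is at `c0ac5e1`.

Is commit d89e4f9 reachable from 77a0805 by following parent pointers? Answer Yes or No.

Ancestors of 77a0805: {77a0805, 847dfa2, a23d300, cbaccfb, fa1ab1b}.
d89e4f9 is not in that set, so it is not an ancestor of 77a0805.

No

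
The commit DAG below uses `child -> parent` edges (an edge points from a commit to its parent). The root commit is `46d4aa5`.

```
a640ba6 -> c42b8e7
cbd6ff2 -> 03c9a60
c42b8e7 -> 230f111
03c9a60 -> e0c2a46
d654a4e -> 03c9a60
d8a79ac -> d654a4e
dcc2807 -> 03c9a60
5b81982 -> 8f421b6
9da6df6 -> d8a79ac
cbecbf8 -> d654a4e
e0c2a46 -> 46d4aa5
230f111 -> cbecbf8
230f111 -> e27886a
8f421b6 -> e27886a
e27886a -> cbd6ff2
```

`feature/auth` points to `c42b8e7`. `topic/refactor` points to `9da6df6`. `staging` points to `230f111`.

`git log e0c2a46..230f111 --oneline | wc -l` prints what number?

Reachable from 230f111: {03c9a60, 230f111, 46d4aa5, cbd6ff2, cbecbf8, d654a4e, e0c2a46, e27886a}.
Reachable from e0c2a46: {46d4aa5, e0c2a46}.
In 230f111's history but not e0c2a46's: {03c9a60, 230f111, cbd6ff2, cbecbf8, d654a4e, e27886a} — 6 commits.

6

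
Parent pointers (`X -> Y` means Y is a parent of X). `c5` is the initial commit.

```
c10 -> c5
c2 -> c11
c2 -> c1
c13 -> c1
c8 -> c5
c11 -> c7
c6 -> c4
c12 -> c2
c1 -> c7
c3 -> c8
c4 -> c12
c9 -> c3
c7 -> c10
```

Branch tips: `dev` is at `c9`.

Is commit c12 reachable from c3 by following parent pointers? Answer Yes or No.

No

Ancestors of c3: {c3, c5, c8}.
c12 is not in that set, so it is not an ancestor of c3.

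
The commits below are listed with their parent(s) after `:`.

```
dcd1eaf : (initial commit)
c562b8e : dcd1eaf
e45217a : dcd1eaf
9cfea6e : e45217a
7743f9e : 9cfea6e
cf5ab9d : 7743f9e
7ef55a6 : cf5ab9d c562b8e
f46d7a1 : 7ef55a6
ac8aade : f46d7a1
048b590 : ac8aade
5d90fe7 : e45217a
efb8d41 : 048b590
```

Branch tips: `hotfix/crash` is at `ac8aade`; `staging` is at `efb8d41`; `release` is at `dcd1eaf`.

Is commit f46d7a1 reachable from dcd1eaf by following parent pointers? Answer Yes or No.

Ancestors of dcd1eaf: {dcd1eaf}.
f46d7a1 is not in that set, so it is not an ancestor of dcd1eaf.

No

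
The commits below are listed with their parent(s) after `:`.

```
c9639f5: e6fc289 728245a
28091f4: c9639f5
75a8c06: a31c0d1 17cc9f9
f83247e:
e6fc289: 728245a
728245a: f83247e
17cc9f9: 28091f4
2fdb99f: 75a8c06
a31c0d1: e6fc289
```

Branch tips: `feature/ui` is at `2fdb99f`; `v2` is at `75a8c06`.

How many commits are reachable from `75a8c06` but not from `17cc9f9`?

Reachable from 75a8c06: {17cc9f9, 28091f4, 728245a, 75a8c06, a31c0d1, c9639f5, e6fc289, f83247e}.
Reachable from 17cc9f9: {17cc9f9, 28091f4, 728245a, c9639f5, e6fc289, f83247e}.
In 75a8c06's history but not 17cc9f9's: {75a8c06, a31c0d1} — 2 commits.

2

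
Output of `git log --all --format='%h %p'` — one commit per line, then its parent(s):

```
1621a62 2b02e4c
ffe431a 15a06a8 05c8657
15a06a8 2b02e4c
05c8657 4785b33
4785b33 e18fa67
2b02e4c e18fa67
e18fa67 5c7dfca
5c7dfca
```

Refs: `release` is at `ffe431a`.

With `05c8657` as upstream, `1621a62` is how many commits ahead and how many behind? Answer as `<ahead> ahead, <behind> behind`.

2 ahead, 2 behind

Reachable from 1621a62: {1621a62, 2b02e4c, 5c7dfca, e18fa67}.
Reachable from 05c8657: {05c8657, 4785b33, 5c7dfca, e18fa67}.
Only in 1621a62's history (ahead): {1621a62, 2b02e4c} — 2.
Only in 05c8657's history (behind): {05c8657, 4785b33} — 2.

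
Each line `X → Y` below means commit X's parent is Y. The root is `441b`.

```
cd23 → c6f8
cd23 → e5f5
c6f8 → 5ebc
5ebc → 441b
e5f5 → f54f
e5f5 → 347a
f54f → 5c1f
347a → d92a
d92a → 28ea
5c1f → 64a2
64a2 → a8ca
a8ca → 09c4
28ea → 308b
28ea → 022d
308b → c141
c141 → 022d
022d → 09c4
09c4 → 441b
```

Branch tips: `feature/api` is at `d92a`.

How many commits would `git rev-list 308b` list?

5

Walking parent pointers from 308b: reachable set = {022d, 09c4, 308b, 441b, c141}.
That is 5 commits.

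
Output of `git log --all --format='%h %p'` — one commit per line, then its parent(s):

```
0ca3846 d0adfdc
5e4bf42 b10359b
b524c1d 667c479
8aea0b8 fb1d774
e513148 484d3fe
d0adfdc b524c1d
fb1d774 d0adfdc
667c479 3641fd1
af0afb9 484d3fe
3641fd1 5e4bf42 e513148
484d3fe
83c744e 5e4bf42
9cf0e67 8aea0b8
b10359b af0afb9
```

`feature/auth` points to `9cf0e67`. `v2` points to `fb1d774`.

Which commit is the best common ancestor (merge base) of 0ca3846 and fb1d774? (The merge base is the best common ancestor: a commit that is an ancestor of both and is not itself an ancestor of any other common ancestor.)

Ancestors of 0ca3846: {0ca3846, 3641fd1, 484d3fe, 5e4bf42, 667c479, af0afb9, b10359b, b524c1d, d0adfdc, e513148}.
Ancestors of fb1d774: {3641fd1, 484d3fe, 5e4bf42, 667c479, af0afb9, b10359b, b524c1d, d0adfdc, e513148, fb1d774}.
Common ancestors: {3641fd1, 484d3fe, 5e4bf42, 667c479, af0afb9, b10359b, b524c1d, d0adfdc, e513148}.
Among these, d0adfdc is not an ancestor of any other common ancestor — it is the merge base.

d0adfdc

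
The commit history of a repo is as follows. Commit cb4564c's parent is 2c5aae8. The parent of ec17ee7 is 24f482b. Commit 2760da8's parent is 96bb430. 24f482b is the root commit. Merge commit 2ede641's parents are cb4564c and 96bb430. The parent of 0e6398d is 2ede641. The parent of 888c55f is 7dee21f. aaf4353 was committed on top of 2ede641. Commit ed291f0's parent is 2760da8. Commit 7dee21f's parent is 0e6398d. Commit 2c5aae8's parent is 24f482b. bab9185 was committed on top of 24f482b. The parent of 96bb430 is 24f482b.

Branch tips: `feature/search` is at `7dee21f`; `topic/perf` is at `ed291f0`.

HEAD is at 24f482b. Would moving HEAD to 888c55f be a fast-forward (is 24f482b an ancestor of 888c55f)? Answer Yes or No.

Yes

A fast-forward from 24f482b to 888c55f is possible iff 24f482b is an ancestor of 888c55f.
Ancestors of 888c55f: {0e6398d, 24f482b, 2c5aae8, 2ede641, 7dee21f, 888c55f, 96bb430, cb4564c}.
24f482b is among them, so fast-forward is possible.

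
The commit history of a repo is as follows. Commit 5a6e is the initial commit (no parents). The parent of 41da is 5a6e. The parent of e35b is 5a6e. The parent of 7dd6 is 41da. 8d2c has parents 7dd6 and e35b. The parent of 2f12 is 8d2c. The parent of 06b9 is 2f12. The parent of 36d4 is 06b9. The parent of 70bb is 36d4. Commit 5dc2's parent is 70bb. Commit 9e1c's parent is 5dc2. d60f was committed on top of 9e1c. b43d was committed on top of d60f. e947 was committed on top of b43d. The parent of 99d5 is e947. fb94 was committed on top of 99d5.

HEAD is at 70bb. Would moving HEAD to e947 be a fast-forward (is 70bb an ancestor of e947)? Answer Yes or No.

Yes

A fast-forward from 70bb to e947 is possible iff 70bb is an ancestor of e947.
Ancestors of e947: {06b9, 2f12, 36d4, 41da, 5a6e, 5dc2, 70bb, 7dd6, 8d2c, 9e1c, b43d, d60f, e35b, e947}.
70bb is among them, so fast-forward is possible.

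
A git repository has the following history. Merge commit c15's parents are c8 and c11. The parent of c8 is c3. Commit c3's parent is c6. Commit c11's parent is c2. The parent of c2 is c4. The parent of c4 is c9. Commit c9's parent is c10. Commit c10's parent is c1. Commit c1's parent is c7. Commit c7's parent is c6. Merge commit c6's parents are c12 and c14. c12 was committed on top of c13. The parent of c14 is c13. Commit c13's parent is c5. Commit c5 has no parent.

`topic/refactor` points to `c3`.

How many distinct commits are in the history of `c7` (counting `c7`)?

Walking parent pointers from c7: reachable set = {c12, c13, c14, c5, c6, c7}.
That is 6 commits.

6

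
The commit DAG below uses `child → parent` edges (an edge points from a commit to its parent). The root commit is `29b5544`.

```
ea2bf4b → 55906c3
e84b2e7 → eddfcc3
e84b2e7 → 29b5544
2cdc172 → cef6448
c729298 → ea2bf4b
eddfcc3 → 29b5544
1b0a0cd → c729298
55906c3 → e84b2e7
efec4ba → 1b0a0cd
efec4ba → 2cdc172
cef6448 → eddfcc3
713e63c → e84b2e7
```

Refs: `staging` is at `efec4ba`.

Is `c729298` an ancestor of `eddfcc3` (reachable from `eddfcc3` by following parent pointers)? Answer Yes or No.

Ancestors of eddfcc3: {29b5544, eddfcc3}.
c729298 is not in that set, so it is not an ancestor of eddfcc3.

No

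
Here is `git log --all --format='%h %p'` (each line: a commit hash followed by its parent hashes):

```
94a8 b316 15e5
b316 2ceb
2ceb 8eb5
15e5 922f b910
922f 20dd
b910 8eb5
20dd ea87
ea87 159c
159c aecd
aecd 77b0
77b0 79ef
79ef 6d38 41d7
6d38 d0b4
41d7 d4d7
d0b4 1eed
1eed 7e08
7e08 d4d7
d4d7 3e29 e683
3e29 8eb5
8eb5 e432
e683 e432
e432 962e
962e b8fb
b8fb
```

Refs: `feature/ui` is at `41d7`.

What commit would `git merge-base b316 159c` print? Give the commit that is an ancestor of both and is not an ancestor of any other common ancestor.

8eb5

Ancestors of b316: {2ceb, 8eb5, 962e, b316, b8fb, e432}.
Ancestors of 159c: {159c, 1eed, 3e29, 41d7, 6d38, 77b0, 79ef, 7e08, 8eb5, 962e, aecd, b8fb, d0b4, d4d7, e432, e683}.
Common ancestors: {8eb5, 962e, b8fb, e432}.
Among these, 8eb5 is not an ancestor of any other common ancestor — it is the merge base.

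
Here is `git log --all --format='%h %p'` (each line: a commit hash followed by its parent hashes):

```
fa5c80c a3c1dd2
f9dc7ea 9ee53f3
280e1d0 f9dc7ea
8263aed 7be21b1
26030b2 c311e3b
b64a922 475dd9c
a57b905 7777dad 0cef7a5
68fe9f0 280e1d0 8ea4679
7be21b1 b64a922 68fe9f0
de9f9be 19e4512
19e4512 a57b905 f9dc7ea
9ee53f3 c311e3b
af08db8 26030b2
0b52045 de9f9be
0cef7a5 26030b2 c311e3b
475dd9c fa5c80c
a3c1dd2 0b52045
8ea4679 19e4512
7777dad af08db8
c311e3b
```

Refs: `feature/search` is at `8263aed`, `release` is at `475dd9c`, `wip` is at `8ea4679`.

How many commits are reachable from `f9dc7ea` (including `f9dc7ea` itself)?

3

Walking parent pointers from f9dc7ea: reachable set = {9ee53f3, c311e3b, f9dc7ea}.
That is 3 commits.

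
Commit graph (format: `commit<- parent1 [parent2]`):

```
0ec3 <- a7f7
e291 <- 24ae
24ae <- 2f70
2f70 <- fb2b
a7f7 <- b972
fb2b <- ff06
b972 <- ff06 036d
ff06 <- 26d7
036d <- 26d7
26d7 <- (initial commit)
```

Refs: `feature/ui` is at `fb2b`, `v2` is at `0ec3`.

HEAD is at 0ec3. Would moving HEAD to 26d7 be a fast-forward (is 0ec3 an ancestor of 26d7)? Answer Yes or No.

No

A fast-forward from 0ec3 to 26d7 is possible iff 0ec3 is an ancestor of 26d7.
Ancestors of 26d7: {26d7}.
0ec3 is not among them, so fast-forward is not possible.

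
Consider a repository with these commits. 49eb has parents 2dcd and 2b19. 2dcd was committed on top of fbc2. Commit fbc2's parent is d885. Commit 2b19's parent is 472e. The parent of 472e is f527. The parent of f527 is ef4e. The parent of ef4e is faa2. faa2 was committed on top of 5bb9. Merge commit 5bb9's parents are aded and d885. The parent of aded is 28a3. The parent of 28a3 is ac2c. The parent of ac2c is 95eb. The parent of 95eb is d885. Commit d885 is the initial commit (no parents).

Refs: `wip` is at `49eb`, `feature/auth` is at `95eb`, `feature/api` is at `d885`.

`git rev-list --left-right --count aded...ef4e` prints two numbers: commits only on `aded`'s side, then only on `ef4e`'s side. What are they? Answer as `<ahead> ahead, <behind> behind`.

Reachable from aded: {28a3, 95eb, ac2c, aded, d885}.
Reachable from ef4e: {28a3, 5bb9, 95eb, ac2c, aded, d885, ef4e, faa2}.
Only in aded's history (ahead): {} — 0.
Only in ef4e's history (behind): {5bb9, ef4e, faa2} — 3.

0 ahead, 3 behind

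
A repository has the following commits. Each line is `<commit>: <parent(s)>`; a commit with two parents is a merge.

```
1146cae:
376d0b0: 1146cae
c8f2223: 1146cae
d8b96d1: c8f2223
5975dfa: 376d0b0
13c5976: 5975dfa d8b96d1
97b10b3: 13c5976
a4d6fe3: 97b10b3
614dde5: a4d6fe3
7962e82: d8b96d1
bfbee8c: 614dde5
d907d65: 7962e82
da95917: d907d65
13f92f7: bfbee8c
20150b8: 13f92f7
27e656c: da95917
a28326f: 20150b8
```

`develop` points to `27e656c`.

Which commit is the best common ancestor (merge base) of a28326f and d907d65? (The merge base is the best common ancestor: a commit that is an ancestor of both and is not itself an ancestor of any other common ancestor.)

Ancestors of a28326f: {1146cae, 13c5976, 13f92f7, 20150b8, 376d0b0, 5975dfa, 614dde5, 97b10b3, a28326f, a4d6fe3, bfbee8c, c8f2223, d8b96d1}.
Ancestors of d907d65: {1146cae, 7962e82, c8f2223, d8b96d1, d907d65}.
Common ancestors: {1146cae, c8f2223, d8b96d1}.
Among these, d8b96d1 is not an ancestor of any other common ancestor — it is the merge base.

d8b96d1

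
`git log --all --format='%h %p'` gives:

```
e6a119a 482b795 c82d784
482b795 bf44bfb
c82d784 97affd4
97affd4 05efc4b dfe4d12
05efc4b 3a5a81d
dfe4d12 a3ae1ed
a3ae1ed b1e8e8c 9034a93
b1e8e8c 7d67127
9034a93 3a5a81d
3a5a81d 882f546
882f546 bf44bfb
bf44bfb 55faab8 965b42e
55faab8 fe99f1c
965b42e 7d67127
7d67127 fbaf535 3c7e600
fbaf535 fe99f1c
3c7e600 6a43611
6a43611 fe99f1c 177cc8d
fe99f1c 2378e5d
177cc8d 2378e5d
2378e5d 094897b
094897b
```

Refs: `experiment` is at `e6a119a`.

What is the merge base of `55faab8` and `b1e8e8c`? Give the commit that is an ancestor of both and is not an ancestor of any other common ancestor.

fe99f1c

Ancestors of 55faab8: {094897b, 2378e5d, 55faab8, fe99f1c}.
Ancestors of b1e8e8c: {094897b, 177cc8d, 2378e5d, 3c7e600, 6a43611, 7d67127, b1e8e8c, fbaf535, fe99f1c}.
Common ancestors: {094897b, 2378e5d, fe99f1c}.
Among these, fe99f1c is not an ancestor of any other common ancestor — it is the merge base.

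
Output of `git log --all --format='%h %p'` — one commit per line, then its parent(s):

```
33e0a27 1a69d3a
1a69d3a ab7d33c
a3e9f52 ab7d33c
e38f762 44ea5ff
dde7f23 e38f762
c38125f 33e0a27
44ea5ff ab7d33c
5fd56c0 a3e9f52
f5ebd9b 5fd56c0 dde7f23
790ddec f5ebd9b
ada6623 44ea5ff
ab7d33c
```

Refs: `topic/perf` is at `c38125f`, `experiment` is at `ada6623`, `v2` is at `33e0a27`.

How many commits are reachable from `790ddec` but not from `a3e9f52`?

6

Reachable from 790ddec: {44ea5ff, 5fd56c0, 790ddec, a3e9f52, ab7d33c, dde7f23, e38f762, f5ebd9b}.
Reachable from a3e9f52: {a3e9f52, ab7d33c}.
In 790ddec's history but not a3e9f52's: {44ea5ff, 5fd56c0, 790ddec, dde7f23, e38f762, f5ebd9b} — 6 commits.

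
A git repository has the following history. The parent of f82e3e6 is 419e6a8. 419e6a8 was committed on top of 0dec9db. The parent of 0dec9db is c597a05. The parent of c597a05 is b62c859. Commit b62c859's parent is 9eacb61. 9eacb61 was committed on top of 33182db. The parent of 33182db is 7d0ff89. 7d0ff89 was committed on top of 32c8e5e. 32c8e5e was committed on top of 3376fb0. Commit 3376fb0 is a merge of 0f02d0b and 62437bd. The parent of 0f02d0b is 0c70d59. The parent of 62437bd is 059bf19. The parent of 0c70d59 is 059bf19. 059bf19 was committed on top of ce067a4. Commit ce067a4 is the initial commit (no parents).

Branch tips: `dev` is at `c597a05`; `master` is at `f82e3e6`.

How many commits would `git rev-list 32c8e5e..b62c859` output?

4

Reachable from b62c859: {059bf19, 0c70d59, 0f02d0b, 32c8e5e, 33182db, 3376fb0, 62437bd, 7d0ff89, 9eacb61, b62c859, ce067a4}.
Reachable from 32c8e5e: {059bf19, 0c70d59, 0f02d0b, 32c8e5e, 3376fb0, 62437bd, ce067a4}.
In b62c859's history but not 32c8e5e's: {33182db, 7d0ff89, 9eacb61, b62c859} — 4 commits.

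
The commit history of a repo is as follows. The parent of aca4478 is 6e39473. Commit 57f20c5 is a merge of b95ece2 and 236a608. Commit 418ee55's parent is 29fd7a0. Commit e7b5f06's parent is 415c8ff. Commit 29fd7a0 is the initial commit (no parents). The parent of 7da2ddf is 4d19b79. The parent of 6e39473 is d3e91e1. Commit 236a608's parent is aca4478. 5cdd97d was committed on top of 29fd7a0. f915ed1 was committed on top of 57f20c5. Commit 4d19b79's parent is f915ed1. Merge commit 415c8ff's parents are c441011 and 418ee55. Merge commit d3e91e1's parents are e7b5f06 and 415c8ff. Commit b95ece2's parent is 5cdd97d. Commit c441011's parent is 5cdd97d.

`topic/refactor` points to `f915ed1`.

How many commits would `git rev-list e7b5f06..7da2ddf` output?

Reachable from 7da2ddf: {236a608, 29fd7a0, 415c8ff, 418ee55, 4d19b79, 57f20c5, 5cdd97d, 6e39473, 7da2ddf, aca4478, b95ece2, c441011, d3e91e1, e7b5f06, f915ed1}.
Reachable from e7b5f06: {29fd7a0, 415c8ff, 418ee55, 5cdd97d, c441011, e7b5f06}.
In 7da2ddf's history but not e7b5f06's: {236a608, 4d19b79, 57f20c5, 6e39473, 7da2ddf, aca4478, b95ece2, d3e91e1, f915ed1} — 9 commits.

9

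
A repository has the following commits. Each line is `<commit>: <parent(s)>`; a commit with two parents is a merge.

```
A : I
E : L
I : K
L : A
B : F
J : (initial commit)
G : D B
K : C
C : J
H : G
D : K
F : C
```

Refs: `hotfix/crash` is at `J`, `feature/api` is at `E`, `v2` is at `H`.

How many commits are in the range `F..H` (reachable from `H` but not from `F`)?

Reachable from H: {B, C, D, F, G, H, J, K}.
Reachable from F: {C, F, J}.
In H's history but not F's: {B, D, G, H, K} — 5 commits.

5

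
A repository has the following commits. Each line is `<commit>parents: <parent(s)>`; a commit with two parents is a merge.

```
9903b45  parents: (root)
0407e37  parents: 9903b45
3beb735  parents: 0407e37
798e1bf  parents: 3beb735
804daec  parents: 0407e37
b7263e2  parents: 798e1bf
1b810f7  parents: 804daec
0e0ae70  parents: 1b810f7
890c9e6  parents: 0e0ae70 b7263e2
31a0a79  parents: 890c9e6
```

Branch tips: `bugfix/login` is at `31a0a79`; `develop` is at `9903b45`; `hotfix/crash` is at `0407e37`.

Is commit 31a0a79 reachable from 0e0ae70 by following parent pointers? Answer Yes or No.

No

Ancestors of 0e0ae70: {0407e37, 0e0ae70, 1b810f7, 804daec, 9903b45}.
31a0a79 is not in that set, so it is not an ancestor of 0e0ae70.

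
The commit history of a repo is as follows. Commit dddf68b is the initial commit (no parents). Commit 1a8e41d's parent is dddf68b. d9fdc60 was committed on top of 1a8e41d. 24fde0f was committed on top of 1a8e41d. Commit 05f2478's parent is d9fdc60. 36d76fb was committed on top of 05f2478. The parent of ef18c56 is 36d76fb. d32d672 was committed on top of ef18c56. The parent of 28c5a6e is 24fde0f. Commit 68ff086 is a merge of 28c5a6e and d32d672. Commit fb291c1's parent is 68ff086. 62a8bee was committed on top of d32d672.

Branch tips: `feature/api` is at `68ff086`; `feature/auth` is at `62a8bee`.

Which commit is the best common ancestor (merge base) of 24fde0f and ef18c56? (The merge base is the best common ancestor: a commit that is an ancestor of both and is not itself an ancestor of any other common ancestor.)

Ancestors of 24fde0f: {1a8e41d, 24fde0f, dddf68b}.
Ancestors of ef18c56: {05f2478, 1a8e41d, 36d76fb, d9fdc60, dddf68b, ef18c56}.
Common ancestors: {1a8e41d, dddf68b}.
Among these, 1a8e41d is not an ancestor of any other common ancestor — it is the merge base.

1a8e41d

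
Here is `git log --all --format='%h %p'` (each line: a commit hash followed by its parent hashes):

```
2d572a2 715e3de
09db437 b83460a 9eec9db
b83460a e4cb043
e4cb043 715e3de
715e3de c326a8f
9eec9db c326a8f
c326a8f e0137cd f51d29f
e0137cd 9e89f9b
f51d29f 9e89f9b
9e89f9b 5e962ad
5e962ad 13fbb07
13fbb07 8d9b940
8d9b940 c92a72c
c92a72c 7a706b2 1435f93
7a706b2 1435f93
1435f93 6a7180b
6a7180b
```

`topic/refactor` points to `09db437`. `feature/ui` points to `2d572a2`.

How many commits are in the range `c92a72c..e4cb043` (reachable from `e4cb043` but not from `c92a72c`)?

9

Reachable from e4cb043: {13fbb07, 1435f93, 5e962ad, 6a7180b, 715e3de, 7a706b2, 8d9b940, 9e89f9b, c326a8f, c92a72c, e0137cd, e4cb043, f51d29f}.
Reachable from c92a72c: {1435f93, 6a7180b, 7a706b2, c92a72c}.
In e4cb043's history but not c92a72c's: {13fbb07, 5e962ad, 715e3de, 8d9b940, 9e89f9b, c326a8f, e0137cd, e4cb043, f51d29f} — 9 commits.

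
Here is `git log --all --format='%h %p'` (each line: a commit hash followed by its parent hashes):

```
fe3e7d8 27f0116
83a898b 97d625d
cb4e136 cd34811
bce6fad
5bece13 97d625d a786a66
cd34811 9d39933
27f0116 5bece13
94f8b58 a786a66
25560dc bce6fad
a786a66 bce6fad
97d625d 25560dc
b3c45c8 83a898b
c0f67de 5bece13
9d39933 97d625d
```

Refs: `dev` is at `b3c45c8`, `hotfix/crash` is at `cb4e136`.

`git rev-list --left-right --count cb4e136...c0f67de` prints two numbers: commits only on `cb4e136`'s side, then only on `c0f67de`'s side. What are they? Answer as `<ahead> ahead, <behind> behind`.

3 ahead, 3 behind

Reachable from cb4e136: {25560dc, 97d625d, 9d39933, bce6fad, cb4e136, cd34811}.
Reachable from c0f67de: {25560dc, 5bece13, 97d625d, a786a66, bce6fad, c0f67de}.
Only in cb4e136's history (ahead): {9d39933, cb4e136, cd34811} — 3.
Only in c0f67de's history (behind): {5bece13, a786a66, c0f67de} — 3.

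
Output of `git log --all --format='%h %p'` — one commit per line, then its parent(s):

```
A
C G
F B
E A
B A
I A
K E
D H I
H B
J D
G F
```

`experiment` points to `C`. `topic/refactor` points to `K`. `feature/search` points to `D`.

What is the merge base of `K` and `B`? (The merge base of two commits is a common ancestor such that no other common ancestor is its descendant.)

A

Ancestors of K: {A, E, K}.
Ancestors of B: {A, B}.
Common ancestors: {A}.
The only common ancestor is A, so it is the merge base.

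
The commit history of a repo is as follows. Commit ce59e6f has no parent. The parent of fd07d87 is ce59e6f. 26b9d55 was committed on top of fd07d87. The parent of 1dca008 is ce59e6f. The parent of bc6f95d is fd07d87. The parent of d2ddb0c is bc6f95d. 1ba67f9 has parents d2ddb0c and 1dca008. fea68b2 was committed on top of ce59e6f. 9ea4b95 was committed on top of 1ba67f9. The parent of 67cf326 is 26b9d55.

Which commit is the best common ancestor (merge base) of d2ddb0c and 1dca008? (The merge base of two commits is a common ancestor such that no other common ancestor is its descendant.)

ce59e6f

Ancestors of d2ddb0c: {bc6f95d, ce59e6f, d2ddb0c, fd07d87}.
Ancestors of 1dca008: {1dca008, ce59e6f}.
Common ancestors: {ce59e6f}.
The only common ancestor is ce59e6f, so it is the merge base.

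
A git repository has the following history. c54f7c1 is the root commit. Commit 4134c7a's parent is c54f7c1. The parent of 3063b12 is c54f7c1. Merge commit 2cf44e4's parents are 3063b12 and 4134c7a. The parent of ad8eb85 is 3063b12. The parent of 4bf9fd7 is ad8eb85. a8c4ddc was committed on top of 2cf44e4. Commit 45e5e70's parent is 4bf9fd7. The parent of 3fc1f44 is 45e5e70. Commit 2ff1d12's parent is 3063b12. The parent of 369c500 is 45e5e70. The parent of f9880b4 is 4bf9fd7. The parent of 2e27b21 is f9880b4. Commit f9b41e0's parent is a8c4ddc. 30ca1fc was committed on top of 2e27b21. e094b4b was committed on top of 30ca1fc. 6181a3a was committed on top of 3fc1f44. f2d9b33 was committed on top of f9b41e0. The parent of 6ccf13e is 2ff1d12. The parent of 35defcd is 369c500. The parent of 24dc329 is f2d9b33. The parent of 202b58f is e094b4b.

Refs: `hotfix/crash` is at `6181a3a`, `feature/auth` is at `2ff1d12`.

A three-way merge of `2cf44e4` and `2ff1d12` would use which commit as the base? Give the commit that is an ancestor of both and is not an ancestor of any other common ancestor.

Ancestors of 2cf44e4: {2cf44e4, 3063b12, 4134c7a, c54f7c1}.
Ancestors of 2ff1d12: {2ff1d12, 3063b12, c54f7c1}.
Common ancestors: {3063b12, c54f7c1}.
Among these, 3063b12 is not an ancestor of any other common ancestor — it is the merge base.

3063b12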